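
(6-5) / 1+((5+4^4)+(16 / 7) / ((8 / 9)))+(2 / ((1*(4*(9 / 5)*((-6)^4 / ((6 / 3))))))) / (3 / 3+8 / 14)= 237619253 / 898128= 264.57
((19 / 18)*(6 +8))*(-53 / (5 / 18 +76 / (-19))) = 14098 / 67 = 210.42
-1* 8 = -8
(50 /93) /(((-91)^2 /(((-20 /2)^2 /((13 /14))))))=10000 /1430247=0.01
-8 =-8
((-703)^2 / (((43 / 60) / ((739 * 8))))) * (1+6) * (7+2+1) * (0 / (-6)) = 0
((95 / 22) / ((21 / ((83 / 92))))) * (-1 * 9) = -23655 / 14168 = -1.67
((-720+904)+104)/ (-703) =-288/ 703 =-0.41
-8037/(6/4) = -5358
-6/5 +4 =14/5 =2.80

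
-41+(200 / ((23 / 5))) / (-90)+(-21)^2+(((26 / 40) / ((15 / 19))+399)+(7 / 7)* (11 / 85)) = 281333371 / 351900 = 799.47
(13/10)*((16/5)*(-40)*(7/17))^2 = 5218304/1445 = 3611.28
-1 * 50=-50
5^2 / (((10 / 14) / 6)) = 210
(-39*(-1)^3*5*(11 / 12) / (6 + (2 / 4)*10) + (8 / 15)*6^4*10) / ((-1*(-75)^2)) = -27713 / 22500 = -1.23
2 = 2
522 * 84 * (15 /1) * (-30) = -19731600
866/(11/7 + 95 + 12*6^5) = 3031/326930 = 0.01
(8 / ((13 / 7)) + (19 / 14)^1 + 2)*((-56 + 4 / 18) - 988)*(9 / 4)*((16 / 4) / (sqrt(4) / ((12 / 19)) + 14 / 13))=-5616270 / 331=-16967.58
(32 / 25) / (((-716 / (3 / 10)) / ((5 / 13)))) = -12 / 58175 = -0.00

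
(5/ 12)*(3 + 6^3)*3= 1095/ 4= 273.75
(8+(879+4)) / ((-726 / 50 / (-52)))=35100 / 11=3190.91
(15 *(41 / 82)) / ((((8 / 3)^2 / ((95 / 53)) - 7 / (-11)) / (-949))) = -133880175 / 86594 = -1546.07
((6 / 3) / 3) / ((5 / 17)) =34 / 15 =2.27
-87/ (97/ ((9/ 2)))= -783/ 194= -4.04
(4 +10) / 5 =14 / 5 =2.80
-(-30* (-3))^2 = -8100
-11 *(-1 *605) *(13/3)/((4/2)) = 86515/6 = 14419.17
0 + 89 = 89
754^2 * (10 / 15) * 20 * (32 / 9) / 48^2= 11697.86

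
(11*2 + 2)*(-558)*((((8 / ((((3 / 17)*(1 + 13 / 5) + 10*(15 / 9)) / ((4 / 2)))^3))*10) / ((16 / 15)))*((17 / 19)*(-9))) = 318514119581250 / 25496474813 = 12492.48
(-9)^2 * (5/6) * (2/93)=45/31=1.45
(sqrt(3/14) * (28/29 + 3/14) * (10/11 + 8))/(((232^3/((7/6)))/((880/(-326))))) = -16765 * sqrt(42)/88540264704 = -0.00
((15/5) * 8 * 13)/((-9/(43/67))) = -4472/201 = -22.25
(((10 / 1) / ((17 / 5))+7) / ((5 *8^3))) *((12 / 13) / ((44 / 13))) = 507 / 478720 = 0.00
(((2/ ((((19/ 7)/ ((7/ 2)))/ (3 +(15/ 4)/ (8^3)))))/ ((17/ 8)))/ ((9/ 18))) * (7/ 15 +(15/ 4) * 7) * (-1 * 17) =-161256991/ 48640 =-3315.32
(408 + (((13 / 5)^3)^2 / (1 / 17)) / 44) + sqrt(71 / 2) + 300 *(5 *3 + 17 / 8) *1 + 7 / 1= sqrt(142) / 2 + 3899399503 / 687500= 5677.81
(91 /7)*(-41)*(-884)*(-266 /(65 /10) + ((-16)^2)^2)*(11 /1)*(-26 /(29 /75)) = -661935124936800 /29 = -22825349135751.72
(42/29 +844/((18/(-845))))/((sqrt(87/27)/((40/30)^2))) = -39238.33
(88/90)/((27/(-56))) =-2464/1215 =-2.03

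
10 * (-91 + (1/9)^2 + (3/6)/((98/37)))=-7207615/7938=-907.99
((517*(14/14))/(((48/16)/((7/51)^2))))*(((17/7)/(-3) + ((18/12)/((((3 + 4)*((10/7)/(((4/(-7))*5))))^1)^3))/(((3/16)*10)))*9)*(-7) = 2202937/13005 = 169.39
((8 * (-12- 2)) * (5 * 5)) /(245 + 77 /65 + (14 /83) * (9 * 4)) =-1079000 /97209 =-11.10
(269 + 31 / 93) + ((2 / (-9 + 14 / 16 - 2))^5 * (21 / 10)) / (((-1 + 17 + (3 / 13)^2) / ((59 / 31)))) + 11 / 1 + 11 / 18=274622211443970793 / 977496761591010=280.94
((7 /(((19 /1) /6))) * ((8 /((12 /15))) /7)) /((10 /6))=36 /19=1.89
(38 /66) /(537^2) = 19 /9516177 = 0.00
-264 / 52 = -66 / 13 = -5.08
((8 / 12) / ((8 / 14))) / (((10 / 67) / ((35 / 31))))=3283 / 372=8.83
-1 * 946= -946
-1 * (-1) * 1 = 1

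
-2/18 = -1/9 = -0.11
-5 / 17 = -0.29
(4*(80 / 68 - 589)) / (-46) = 19986 / 391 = 51.12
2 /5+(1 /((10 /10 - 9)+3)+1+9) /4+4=137 /20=6.85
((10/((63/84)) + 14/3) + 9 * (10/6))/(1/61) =2013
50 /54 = 25 /27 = 0.93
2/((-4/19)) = -19/2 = -9.50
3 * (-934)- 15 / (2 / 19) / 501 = -935963 / 334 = -2802.28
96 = 96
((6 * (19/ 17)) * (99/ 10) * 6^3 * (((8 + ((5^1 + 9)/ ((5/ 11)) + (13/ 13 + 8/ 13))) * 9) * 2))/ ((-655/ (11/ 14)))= -316999858824/ 25332125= -12513.75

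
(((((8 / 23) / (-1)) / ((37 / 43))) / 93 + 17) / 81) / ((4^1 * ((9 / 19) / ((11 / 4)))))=281123183 / 923123952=0.30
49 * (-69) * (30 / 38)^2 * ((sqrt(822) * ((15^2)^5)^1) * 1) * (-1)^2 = -438672368408203125 * sqrt(822) / 361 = -34839265170643908.91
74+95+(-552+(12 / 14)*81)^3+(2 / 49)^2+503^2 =-269213882682 / 2401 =-112125732.06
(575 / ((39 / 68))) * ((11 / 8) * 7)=752675 / 78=9649.68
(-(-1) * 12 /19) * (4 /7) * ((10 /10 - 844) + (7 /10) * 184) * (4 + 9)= -2228304 /665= -3350.83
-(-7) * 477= 3339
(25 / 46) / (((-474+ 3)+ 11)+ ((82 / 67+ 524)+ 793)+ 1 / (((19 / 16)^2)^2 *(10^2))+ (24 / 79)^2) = 34058334491875 / 53788702722067558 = 0.00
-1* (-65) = 65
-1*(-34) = 34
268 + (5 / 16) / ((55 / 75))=47243 / 176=268.43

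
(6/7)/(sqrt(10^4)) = 3/350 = 0.01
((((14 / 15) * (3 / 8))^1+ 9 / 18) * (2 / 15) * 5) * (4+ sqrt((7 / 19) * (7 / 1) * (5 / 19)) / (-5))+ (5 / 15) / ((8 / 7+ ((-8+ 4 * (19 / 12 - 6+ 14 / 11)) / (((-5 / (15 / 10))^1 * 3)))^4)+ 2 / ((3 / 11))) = 74928047266078 / 32873371286505 - 119 * sqrt(5) / 2850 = 2.19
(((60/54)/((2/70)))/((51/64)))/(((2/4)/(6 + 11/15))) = 904960/1377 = 657.20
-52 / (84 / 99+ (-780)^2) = -429 / 5019307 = -0.00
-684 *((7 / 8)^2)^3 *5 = -100589895 / 65536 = -1534.88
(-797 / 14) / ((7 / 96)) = -38256 / 49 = -780.73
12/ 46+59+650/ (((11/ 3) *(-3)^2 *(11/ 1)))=509719/ 8349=61.05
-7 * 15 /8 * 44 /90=-6.42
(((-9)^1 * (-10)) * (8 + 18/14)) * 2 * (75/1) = 877500/7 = 125357.14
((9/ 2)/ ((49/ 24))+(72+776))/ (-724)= -10415/ 8869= -1.17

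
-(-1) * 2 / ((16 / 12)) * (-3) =-9 / 2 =-4.50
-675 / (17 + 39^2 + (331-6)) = -25 / 69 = -0.36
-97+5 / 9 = -868 / 9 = -96.44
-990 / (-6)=165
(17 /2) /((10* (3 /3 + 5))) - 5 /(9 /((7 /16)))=-73 /720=-0.10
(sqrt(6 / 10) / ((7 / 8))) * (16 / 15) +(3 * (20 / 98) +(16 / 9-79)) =-33785 / 441 +128 * sqrt(15) / 525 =-75.67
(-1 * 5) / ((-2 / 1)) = 5 / 2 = 2.50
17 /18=0.94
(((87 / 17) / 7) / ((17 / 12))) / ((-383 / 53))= -0.07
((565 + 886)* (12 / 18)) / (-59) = -16.40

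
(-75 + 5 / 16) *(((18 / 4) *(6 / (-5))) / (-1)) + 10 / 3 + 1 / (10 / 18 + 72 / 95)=-21519437 / 53904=-399.22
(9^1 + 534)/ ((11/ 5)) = 2715/ 11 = 246.82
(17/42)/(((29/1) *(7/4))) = 34/4263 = 0.01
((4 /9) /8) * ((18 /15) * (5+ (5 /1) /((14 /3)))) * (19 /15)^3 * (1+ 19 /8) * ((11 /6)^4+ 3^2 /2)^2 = 48873416232587 /70543872000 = 692.81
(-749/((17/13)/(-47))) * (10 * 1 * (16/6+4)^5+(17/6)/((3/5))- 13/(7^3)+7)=1435283242247881/404838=3545327371.07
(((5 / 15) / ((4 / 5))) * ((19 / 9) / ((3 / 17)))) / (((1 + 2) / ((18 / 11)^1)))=1615 / 594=2.72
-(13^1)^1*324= -4212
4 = 4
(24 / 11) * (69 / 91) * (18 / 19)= 29808 / 19019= 1.57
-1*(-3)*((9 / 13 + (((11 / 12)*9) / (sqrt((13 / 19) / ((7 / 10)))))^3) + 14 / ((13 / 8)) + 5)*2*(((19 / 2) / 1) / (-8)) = -272438397*sqrt(17290) / 8652800-5301 / 52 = -4242.03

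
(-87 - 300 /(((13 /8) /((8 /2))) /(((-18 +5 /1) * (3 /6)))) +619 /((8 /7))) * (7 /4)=9195.59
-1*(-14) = 14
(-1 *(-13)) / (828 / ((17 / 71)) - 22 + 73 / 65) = 0.00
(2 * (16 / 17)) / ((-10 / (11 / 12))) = -44 / 255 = -0.17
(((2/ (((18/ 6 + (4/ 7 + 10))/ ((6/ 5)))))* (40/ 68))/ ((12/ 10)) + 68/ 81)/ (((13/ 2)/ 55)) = 205040/ 26163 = 7.84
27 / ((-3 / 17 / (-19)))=2907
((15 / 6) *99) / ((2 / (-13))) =-1608.75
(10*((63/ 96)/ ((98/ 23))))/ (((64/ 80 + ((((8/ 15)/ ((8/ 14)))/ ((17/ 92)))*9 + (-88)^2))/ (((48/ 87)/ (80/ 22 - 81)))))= -4675/ 3315715928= -0.00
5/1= 5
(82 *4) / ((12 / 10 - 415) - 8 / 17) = -27880 / 35213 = -0.79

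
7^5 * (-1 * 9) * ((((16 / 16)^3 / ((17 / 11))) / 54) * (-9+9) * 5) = 0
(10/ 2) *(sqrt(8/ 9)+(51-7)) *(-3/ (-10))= sqrt(2)+66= 67.41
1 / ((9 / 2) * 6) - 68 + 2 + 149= 2242 / 27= 83.04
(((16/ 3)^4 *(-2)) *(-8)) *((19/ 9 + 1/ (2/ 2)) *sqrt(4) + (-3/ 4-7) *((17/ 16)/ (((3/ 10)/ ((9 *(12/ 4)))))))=-9513193.17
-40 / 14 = -20 / 7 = -2.86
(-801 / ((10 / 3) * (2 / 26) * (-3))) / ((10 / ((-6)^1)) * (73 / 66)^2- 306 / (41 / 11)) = -214583094 / 17338205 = -12.38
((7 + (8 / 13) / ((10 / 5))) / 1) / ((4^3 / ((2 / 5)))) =19 / 416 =0.05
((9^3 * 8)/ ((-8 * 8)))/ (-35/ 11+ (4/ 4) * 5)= -8019/ 160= -50.12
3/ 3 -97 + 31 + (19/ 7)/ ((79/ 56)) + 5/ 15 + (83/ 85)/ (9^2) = -62.73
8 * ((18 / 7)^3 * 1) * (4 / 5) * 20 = 2176.37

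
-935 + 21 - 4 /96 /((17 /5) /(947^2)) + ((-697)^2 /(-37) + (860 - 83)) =-24257.28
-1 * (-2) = 2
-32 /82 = -16 /41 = -0.39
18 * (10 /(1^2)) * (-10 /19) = -1800 /19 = -94.74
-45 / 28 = -1.61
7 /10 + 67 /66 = 1.72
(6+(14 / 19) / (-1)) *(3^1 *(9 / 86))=1.65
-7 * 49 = -343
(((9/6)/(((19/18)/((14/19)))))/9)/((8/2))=21/722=0.03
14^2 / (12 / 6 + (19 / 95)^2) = 4900 / 51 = 96.08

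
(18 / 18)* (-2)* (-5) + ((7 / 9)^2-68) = -4649 / 81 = -57.40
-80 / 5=-16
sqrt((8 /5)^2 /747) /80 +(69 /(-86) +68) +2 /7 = sqrt(83) /12450 +40625 /602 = 67.48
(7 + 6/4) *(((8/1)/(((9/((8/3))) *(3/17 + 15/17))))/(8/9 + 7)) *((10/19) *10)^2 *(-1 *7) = -467.72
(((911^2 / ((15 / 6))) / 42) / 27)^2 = 688768866241 / 8037225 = 85697.35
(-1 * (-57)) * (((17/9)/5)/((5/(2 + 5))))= 2261/75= 30.15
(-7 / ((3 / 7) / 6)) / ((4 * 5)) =-49 / 10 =-4.90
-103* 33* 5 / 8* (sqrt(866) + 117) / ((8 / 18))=-17895735 / 32 - 152955* sqrt(866) / 32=-699902.38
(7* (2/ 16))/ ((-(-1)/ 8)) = 7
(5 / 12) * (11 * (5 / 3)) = 275 / 36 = 7.64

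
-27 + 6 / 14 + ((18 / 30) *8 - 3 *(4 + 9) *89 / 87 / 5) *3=-36651 / 1015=-36.11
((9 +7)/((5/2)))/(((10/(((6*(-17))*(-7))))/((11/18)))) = 20944/75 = 279.25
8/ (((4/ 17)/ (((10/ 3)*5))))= 1700/ 3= 566.67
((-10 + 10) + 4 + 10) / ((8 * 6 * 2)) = 7 / 48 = 0.15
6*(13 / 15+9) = 296 / 5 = 59.20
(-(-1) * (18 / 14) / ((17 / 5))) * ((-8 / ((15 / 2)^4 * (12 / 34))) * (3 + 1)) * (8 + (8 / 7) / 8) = -4864 / 55125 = -0.09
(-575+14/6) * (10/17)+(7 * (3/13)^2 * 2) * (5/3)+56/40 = -14403217/43095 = -334.22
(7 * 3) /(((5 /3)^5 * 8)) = 5103 /25000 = 0.20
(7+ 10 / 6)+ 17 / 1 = 77 / 3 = 25.67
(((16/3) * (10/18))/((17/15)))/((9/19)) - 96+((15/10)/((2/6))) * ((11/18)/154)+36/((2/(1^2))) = -5587759/77112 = -72.46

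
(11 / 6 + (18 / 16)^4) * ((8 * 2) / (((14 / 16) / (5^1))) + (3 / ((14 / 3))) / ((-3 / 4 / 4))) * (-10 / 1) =-2321605 / 768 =-3022.92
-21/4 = -5.25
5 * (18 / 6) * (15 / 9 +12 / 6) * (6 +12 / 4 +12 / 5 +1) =682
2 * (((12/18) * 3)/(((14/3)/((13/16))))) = 39/56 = 0.70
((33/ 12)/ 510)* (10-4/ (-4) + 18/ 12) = 55/ 816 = 0.07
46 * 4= 184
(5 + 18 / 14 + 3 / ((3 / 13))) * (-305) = -5882.14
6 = 6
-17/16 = -1.06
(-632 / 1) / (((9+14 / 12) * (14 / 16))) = -30336 / 427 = -71.04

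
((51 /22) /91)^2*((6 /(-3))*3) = -7803 /2004002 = -0.00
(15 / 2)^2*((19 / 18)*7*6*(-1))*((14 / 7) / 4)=-9975 / 8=-1246.88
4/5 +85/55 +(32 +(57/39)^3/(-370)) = 307034393/8941790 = 34.34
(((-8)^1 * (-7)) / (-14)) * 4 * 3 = -48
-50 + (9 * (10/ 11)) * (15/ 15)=-460/ 11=-41.82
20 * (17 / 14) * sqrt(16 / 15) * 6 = 272 * sqrt(15) / 7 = 150.49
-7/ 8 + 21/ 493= -0.83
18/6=3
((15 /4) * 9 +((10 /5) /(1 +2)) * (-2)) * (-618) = -40067 /2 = -20033.50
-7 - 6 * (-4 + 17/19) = 221/19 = 11.63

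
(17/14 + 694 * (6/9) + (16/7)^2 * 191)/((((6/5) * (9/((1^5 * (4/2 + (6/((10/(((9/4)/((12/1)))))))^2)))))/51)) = 94106898589/6773760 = 13892.86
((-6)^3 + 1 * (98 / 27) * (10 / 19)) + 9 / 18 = -219143 / 1026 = -213.59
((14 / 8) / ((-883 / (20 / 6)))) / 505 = -7 / 535098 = -0.00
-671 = -671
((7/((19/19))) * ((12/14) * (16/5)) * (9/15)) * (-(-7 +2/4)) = 1872/25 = 74.88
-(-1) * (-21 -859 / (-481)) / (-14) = 4621 / 3367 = 1.37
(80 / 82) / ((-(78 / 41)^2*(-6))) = 205 / 4563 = 0.04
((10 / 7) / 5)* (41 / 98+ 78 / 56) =355 / 686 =0.52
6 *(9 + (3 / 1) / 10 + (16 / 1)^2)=7959 / 5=1591.80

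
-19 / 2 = -9.50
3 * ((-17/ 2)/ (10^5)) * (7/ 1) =-357/ 200000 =-0.00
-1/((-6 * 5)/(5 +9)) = 7/15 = 0.47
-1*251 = -251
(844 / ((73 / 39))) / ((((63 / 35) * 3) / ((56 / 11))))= 3072160 / 7227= 425.09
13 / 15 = 0.87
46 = 46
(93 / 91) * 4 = 372 / 91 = 4.09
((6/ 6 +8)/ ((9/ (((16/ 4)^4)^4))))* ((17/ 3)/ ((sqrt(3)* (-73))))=-73014444032* sqrt(3)/ 657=-192488168.57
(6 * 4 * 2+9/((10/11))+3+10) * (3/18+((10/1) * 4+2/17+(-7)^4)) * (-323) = -3354427181/60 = -55907119.68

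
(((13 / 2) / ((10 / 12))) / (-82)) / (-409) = 39 / 167690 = 0.00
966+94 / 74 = 35789 / 37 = 967.27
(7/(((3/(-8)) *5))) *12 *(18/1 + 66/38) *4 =-67200/19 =-3536.84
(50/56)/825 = 1/924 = 0.00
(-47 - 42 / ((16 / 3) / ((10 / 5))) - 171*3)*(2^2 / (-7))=329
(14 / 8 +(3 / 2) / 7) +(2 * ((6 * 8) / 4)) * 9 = 6103 / 28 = 217.96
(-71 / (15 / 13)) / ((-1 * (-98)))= -923 / 1470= -0.63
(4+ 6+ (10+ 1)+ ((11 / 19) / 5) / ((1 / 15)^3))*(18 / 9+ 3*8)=203424 / 19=10706.53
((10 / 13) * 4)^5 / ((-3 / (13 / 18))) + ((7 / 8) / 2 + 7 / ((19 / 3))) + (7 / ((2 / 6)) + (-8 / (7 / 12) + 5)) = -86261057231 / 1641000816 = -52.57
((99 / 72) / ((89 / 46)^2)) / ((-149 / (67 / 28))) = -389873 / 66092824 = -0.01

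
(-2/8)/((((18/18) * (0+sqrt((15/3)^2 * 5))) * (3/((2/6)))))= -sqrt(5)/900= -0.00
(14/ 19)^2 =196/ 361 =0.54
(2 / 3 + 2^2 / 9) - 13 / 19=73 / 171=0.43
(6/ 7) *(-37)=-222/ 7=-31.71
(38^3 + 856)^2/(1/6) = 18633659904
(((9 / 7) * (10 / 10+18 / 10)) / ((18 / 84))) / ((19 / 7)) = 588 / 95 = 6.19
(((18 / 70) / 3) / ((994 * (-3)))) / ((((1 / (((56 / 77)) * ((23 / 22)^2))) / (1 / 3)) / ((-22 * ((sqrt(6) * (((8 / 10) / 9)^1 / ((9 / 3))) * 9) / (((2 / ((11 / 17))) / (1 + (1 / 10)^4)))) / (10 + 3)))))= 5290529 * sqrt(6) / 4757315062500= 0.00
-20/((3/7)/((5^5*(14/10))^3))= -11723632812500/3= -3907877604166.67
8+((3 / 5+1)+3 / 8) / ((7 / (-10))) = 145 / 28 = 5.18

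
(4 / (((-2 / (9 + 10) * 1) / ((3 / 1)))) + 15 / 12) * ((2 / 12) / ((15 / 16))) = -902 / 45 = -20.04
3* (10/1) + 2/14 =211/7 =30.14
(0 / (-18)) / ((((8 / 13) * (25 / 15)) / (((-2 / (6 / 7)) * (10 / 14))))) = 0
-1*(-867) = 867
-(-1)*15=15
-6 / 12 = -1 / 2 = -0.50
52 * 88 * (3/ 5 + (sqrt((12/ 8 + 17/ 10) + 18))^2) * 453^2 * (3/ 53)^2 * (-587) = -540741284617248/ 14045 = -38500625462.25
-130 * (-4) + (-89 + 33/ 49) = 21152/ 49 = 431.67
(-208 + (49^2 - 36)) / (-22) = -2157 / 22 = -98.05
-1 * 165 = -165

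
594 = 594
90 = 90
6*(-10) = -60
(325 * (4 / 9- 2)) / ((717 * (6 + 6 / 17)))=-38675 / 348462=-0.11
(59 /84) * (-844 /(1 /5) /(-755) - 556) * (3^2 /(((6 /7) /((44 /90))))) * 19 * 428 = -36553128568 /2265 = -16138246.61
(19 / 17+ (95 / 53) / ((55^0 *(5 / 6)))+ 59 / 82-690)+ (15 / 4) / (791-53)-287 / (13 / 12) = -10960029967 / 11525592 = -950.93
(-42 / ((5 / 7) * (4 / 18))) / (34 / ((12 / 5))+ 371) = -7938 / 11555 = -0.69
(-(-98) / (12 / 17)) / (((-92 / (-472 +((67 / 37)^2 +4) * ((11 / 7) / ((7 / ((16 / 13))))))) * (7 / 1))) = 290314083 / 2865317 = 101.32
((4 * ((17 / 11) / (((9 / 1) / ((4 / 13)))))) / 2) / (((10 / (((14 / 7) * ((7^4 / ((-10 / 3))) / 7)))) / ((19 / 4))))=-110789 / 10725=-10.33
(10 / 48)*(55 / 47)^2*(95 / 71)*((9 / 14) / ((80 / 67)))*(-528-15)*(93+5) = -219554787375 / 20075392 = -10936.51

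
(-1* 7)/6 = -1.17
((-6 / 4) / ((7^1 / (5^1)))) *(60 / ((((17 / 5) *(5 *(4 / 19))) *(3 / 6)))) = -35.92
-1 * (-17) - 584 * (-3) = 1769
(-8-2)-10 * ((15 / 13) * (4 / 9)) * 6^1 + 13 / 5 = -38.17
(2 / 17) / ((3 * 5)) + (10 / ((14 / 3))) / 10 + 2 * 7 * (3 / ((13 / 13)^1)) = 42.22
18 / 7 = 2.57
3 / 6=1 / 2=0.50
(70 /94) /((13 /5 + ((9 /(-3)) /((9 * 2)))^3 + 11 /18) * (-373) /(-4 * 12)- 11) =1814400 /33908573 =0.05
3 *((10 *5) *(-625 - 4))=-94350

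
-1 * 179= -179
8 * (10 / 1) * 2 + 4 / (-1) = 156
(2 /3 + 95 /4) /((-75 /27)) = -879 /100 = -8.79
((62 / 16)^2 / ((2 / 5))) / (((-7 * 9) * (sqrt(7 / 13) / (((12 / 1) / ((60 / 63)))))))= -961 * sqrt(91) / 896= -10.23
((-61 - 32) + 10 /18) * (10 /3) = -8320 /27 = -308.15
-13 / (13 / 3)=-3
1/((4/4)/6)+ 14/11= 80/11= 7.27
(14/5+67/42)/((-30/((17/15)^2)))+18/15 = 1434253/1417500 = 1.01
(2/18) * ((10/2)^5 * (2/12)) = 3125/54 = 57.87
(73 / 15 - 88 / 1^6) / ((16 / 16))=-1247 / 15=-83.13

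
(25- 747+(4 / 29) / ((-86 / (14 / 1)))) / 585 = -900362 / 729495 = -1.23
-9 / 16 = -0.56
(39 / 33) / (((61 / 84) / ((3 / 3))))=1092 / 671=1.63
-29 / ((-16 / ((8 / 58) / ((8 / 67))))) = 67 / 32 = 2.09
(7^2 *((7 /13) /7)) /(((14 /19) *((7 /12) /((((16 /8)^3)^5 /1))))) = 3735552 /13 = 287350.15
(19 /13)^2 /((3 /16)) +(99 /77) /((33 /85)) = 14.70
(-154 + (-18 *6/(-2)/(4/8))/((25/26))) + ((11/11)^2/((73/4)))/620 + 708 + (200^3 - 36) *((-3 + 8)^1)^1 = 2263027513559/56575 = 40000486.32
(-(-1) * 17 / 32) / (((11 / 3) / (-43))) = -6.23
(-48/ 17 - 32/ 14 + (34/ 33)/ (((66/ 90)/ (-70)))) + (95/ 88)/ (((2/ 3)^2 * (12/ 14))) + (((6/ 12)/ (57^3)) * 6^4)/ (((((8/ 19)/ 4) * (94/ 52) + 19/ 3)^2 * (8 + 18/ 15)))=-236724004837498581/ 2352594316397248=-100.62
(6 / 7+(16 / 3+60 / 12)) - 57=-962 / 21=-45.81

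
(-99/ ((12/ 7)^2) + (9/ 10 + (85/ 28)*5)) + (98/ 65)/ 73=-9347113/ 531440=-17.59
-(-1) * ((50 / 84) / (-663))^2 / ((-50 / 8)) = -25 / 193849929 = -0.00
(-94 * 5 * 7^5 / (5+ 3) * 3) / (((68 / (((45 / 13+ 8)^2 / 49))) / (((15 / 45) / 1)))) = -1789511605 / 45968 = -38929.51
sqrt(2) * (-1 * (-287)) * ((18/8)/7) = 369 * sqrt(2)/4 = 130.46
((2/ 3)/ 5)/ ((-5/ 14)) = -28/ 75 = -0.37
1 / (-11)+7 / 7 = 0.91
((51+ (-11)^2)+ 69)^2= 58081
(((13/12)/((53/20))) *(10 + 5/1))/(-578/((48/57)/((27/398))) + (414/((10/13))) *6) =5174000/2685381687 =0.00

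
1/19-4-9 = -246/19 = -12.95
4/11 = 0.36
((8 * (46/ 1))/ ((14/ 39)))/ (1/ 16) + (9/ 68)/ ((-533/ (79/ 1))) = 4161386127/ 253708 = 16402.27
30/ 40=3/ 4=0.75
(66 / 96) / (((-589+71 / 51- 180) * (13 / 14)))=-3927 / 4071392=-0.00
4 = 4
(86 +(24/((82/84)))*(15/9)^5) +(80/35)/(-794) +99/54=2485694965/6152706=404.00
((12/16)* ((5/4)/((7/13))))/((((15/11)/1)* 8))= 143/896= 0.16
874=874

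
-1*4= -4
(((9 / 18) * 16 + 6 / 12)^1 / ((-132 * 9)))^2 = 289 / 5645376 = 0.00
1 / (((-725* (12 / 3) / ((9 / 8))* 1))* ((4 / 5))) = -9 / 18560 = -0.00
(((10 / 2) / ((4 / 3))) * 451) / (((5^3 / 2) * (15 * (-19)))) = -451 / 4750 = -0.09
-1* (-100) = 100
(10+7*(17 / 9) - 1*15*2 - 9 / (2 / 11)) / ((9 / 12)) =-2026 / 27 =-75.04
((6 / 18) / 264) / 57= 1 / 45144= 0.00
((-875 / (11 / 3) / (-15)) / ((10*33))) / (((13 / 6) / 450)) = 15750 / 1573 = 10.01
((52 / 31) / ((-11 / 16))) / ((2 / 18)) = -7488 / 341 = -21.96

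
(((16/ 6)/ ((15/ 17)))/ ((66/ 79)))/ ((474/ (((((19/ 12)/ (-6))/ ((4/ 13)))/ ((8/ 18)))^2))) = 1037153/ 36495360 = 0.03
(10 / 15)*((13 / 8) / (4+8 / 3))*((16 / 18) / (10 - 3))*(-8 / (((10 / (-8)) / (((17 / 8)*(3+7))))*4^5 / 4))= 221 / 20160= 0.01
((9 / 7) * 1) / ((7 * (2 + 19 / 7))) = 3 / 77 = 0.04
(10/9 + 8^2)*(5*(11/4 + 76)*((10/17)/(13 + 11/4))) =146500/153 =957.52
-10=-10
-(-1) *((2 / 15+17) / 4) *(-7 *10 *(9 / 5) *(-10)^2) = -53970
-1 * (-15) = 15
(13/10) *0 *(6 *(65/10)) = 0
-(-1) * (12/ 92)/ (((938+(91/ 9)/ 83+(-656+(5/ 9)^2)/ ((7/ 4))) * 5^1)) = 141183/ 3049351385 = 0.00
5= 5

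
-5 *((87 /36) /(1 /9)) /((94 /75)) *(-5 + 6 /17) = 2577375 /6392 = 403.22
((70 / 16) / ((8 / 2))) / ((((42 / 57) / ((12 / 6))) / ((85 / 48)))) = 8075 / 1536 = 5.26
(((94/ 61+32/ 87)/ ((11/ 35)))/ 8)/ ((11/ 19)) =3368225/ 2568588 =1.31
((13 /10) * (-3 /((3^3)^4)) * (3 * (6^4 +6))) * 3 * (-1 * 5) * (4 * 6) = 22568 /2187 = 10.32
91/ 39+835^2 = 2091682/ 3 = 697227.33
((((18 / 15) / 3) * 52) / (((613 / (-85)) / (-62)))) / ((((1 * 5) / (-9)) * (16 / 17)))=-1048203 / 3065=-341.99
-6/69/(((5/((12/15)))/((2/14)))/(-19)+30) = -152/48415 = -0.00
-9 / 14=-0.64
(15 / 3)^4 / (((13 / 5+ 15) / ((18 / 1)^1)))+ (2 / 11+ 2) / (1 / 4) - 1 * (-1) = 28553 / 44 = 648.93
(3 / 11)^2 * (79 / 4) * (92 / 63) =1817 / 847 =2.15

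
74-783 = -709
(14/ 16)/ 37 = 7/ 296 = 0.02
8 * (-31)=-248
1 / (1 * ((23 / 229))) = 229 / 23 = 9.96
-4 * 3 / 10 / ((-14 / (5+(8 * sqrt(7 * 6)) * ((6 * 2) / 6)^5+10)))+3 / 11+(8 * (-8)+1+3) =83.76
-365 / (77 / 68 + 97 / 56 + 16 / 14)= -9928 / 109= -91.08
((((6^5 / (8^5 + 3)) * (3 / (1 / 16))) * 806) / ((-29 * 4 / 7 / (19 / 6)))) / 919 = -1667143296 / 873379921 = -1.91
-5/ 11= -0.45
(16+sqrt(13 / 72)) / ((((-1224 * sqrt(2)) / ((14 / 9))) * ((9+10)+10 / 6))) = 7 * sqrt(2) * (-192 -sqrt(26)) / 2731968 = -0.00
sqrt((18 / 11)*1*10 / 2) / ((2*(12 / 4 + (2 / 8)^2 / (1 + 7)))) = 192*sqrt(110) / 4235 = 0.48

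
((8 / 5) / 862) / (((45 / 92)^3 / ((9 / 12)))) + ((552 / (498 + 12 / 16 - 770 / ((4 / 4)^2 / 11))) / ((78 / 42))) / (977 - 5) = 9192262984 / 775220574375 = 0.01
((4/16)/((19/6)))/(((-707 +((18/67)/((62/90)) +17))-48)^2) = 4313929/29729591640576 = 0.00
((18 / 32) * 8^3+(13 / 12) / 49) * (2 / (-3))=-169357 / 882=-192.01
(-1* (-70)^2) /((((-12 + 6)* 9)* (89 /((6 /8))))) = 1225 /1602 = 0.76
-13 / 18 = -0.72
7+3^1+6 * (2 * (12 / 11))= 254 / 11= 23.09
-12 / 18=-2 / 3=-0.67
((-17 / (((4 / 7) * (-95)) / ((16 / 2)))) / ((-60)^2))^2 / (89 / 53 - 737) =-750533 / 1139580252000000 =-0.00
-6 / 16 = -3 / 8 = -0.38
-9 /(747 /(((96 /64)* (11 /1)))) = -33 /166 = -0.20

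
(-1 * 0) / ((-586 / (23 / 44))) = 0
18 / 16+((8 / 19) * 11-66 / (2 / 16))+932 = 409.76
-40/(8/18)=-90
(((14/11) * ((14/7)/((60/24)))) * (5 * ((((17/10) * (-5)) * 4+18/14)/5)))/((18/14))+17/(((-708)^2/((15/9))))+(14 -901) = -75505224557/82708560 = -912.91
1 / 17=0.06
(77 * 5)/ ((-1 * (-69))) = 385/ 69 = 5.58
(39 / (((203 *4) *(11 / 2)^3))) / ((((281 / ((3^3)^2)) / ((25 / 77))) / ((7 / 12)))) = 236925 / 1670333126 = 0.00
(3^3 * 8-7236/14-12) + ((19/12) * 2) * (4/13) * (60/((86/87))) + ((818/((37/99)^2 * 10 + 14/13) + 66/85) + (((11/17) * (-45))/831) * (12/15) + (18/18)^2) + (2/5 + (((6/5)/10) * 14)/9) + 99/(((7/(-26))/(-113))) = 41631.01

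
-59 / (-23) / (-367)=-59 / 8441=-0.01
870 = 870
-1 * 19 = -19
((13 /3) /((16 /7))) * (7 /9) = 637 /432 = 1.47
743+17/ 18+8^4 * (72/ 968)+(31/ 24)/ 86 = 785660125/ 749232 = 1048.62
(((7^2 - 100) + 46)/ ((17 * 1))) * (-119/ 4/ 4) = 35/ 16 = 2.19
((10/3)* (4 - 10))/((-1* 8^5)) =5/8192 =0.00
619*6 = 3714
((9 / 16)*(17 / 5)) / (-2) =-153 / 160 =-0.96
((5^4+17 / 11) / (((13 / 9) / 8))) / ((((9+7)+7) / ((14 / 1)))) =6947136 / 3289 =2112.23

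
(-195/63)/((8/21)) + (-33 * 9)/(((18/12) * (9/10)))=-228.12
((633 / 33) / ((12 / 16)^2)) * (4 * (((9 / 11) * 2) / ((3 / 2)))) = 54016 / 363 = 148.80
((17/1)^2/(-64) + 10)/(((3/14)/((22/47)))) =9009/752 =11.98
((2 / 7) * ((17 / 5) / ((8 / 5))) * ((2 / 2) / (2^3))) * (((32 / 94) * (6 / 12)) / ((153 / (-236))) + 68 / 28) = 109031 / 663264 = 0.16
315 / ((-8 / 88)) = -3465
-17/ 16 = -1.06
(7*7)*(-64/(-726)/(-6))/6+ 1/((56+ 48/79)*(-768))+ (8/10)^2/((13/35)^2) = 219725606717/48622159872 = 4.52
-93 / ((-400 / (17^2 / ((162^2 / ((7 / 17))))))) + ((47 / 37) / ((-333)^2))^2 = 28394897702803 / 26933969551118400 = 0.00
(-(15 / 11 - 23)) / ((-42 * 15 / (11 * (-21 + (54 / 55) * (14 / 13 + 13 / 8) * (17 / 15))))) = 1458073 / 214500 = 6.80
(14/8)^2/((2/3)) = 147/32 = 4.59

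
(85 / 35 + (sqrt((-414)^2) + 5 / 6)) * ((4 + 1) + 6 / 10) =7010 / 3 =2336.67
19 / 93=0.20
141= 141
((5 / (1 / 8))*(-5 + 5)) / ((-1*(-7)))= 0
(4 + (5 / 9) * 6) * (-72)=-528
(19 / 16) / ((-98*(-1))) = 19 / 1568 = 0.01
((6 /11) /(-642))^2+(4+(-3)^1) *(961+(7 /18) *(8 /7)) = 11987251846 /12467961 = 961.44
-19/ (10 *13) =-19/ 130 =-0.15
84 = 84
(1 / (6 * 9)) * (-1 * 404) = -202 / 27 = -7.48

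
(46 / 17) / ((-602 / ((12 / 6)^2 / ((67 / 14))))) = -184 / 48977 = -0.00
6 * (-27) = -162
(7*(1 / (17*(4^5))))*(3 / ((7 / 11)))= 33 / 17408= 0.00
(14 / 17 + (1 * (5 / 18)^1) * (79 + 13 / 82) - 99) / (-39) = 1911709 / 978588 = 1.95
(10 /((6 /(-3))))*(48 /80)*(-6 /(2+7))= 2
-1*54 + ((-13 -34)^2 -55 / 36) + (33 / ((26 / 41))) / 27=2155.40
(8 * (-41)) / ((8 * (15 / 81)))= -1107 / 5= -221.40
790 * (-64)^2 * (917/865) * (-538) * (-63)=20114497880064/173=116268773873.20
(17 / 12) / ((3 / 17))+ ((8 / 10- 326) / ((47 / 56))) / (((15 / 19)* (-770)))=20159537 / 2326500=8.67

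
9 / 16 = 0.56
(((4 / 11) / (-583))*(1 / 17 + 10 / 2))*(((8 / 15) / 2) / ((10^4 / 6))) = -172 / 340690625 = -0.00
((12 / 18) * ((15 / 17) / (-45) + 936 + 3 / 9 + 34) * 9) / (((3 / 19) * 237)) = 1880468 / 12087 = 155.58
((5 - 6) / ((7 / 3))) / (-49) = 3 / 343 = 0.01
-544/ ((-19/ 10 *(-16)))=-340/ 19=-17.89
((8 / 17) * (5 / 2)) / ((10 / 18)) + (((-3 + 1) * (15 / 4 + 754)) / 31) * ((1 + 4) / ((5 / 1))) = -49295 / 1054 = -46.77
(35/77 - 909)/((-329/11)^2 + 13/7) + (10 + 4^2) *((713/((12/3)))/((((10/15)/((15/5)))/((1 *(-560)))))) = -4433676376969/379630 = -11678941.01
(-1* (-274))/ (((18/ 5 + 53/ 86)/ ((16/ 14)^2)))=7540480/ 88837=84.88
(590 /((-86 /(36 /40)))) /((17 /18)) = -6.54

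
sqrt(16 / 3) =4 * sqrt(3) / 3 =2.31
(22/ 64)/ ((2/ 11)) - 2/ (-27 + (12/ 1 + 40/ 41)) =74823/ 36800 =2.03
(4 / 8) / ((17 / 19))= 19 / 34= 0.56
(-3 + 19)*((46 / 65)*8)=5888 / 65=90.58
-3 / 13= -0.23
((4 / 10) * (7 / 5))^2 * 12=2352 / 625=3.76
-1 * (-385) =385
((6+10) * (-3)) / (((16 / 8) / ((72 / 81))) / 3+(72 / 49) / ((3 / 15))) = -3136 / 529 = -5.93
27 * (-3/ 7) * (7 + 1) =-648/ 7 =-92.57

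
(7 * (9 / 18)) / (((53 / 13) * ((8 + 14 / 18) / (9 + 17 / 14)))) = 16731 / 16748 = 1.00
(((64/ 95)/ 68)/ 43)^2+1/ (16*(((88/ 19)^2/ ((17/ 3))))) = 29596440607697/ 1792621274188800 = 0.02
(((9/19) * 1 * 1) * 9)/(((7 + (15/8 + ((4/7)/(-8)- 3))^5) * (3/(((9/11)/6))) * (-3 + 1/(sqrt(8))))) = -535311286272/37171655305675- 44609273856 * sqrt(2)/37171655305675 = -0.02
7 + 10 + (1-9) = 9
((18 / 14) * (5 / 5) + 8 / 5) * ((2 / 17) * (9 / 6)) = 0.51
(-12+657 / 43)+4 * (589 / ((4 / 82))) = 2076955 / 43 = 48301.28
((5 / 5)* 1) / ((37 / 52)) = 1.41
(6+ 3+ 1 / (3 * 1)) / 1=28 / 3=9.33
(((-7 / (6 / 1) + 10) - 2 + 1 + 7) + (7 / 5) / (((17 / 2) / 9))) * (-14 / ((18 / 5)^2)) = -291235 / 16524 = -17.62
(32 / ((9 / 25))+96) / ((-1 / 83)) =-138112 / 9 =-15345.78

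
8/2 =4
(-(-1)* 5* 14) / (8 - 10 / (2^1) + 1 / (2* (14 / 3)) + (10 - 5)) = 1960 / 227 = 8.63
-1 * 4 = -4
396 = 396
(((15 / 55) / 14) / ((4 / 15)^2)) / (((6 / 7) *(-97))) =-225 / 68288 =-0.00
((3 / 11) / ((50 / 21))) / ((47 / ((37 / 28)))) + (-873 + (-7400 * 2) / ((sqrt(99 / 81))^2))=-12982.09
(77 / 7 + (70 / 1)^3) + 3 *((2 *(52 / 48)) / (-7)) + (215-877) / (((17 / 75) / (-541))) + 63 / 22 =2517273982 / 1309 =1923051.17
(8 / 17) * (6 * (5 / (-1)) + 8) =-176 / 17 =-10.35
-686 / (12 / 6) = -343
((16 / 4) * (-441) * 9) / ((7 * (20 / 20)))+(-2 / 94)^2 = -5010011 / 2209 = -2268.00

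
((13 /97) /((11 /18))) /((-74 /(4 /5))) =-468 /197395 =-0.00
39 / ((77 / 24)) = 12.16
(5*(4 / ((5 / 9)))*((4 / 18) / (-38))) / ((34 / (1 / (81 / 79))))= -158 / 26163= -0.01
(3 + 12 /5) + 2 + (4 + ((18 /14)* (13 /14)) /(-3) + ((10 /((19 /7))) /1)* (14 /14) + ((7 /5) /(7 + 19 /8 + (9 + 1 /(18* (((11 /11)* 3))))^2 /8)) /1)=14.76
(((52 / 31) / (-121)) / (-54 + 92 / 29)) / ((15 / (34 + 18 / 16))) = 105937 / 165869220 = 0.00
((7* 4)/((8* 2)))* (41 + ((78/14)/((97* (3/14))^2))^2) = 71.75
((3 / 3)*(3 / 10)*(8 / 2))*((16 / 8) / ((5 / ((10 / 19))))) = 0.25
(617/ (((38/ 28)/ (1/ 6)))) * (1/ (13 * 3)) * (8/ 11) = 34552/ 24453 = 1.41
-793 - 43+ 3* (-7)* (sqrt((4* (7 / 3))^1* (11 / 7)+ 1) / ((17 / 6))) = -836 - 42* sqrt(141) / 17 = -865.34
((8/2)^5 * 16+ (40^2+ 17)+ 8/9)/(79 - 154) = -162017/675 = -240.03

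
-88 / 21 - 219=-4687 / 21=-223.19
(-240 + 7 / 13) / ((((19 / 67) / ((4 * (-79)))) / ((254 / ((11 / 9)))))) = 13696971336 / 247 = 55453325.25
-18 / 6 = -3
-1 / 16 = -0.06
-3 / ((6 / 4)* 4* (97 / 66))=-33 / 97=-0.34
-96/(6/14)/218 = -112/109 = -1.03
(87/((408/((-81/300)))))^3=-480048687/2515456000000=-0.00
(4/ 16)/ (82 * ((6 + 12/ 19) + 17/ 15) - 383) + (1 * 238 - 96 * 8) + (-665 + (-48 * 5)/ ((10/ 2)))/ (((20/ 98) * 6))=-1206453733/ 1084665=-1112.28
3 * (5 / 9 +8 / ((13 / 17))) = 1289 / 39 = 33.05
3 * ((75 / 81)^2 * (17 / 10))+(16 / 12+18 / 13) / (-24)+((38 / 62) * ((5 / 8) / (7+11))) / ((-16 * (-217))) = 23170619777 / 5440151808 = 4.26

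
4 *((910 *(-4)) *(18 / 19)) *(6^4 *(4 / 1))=-1358622720 / 19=-71506458.95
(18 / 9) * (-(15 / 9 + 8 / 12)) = -4.67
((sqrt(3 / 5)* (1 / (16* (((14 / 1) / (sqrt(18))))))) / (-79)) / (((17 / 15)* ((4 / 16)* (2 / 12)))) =-27* sqrt(30) / 37604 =-0.00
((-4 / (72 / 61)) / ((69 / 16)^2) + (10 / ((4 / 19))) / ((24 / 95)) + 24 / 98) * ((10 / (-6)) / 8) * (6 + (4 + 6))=-31592026055 / 50390424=-626.95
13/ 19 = 0.68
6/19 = 0.32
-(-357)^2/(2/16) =-1019592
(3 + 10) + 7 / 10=137 / 10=13.70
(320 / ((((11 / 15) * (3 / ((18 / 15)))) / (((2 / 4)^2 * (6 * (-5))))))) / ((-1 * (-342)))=-800 / 209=-3.83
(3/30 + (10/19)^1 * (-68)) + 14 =-4121/190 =-21.69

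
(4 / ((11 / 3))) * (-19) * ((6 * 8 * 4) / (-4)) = 10944 / 11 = 994.91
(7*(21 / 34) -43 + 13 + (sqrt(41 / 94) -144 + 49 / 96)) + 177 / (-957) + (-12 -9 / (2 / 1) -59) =-127471393 / 520608 + sqrt(3854) / 94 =-244.19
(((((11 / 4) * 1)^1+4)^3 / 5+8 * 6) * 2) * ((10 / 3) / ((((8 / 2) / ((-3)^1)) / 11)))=-385473 / 64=-6023.02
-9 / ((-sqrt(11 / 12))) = 18 * sqrt(33) / 11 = 9.40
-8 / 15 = -0.53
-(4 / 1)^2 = -16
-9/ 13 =-0.69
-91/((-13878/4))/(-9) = -182/62451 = -0.00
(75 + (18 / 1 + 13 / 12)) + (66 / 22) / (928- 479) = 506957 / 5388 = 94.09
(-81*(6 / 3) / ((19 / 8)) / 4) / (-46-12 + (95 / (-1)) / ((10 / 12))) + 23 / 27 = 20978 / 22059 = 0.95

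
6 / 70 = 3 / 35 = 0.09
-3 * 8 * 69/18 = -92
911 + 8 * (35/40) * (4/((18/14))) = 8395/9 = 932.78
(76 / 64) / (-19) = -1 / 16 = -0.06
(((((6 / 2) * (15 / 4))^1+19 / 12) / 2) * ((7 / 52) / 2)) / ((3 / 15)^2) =13475 / 1248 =10.80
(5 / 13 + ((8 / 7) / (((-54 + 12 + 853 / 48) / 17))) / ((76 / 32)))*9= 850347 / 2010827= 0.42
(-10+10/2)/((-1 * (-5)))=-1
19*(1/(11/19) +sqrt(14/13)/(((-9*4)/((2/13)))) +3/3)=570/11 - 19*sqrt(182)/3042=51.73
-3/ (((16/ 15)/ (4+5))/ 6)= -1215/ 8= -151.88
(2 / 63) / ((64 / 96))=1 / 21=0.05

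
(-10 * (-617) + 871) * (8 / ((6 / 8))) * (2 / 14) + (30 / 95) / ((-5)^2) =35674442 / 3325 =10729.16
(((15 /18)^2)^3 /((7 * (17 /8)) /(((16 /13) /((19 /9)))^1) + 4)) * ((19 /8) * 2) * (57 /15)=1128125 /5508162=0.20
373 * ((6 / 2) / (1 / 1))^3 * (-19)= -191349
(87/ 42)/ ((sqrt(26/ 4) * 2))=29 * sqrt(26)/ 364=0.41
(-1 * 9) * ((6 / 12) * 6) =-27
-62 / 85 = -0.73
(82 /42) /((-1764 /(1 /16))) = -41 /592704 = -0.00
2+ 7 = 9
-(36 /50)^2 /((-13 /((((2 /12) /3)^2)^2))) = 1 /2632500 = 0.00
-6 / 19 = -0.32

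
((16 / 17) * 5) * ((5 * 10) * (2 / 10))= 800 / 17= 47.06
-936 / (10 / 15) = -1404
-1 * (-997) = 997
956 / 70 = 478 / 35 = 13.66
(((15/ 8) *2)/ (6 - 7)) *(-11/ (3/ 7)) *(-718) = -138215/ 2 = -69107.50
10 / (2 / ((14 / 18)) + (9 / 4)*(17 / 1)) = 280 / 1143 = 0.24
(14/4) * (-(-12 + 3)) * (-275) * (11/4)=-190575/8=-23821.88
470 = 470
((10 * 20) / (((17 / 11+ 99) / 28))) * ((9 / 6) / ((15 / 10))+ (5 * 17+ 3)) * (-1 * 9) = -44612.66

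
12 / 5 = 2.40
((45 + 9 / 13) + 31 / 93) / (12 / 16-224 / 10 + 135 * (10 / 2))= 35900 / 509613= 0.07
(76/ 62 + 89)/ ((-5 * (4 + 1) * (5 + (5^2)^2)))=-2797/ 488250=-0.01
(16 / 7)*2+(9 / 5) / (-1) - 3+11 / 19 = 233 / 665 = 0.35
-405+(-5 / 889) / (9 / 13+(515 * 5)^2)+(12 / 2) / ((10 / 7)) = -400.80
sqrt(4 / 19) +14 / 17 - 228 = -3862 / 17 +2 * sqrt(19) / 19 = -226.72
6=6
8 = 8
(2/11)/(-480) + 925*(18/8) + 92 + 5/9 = 17216537/7920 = 2173.81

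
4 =4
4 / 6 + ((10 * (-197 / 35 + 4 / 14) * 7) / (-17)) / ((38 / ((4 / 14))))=332 / 399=0.83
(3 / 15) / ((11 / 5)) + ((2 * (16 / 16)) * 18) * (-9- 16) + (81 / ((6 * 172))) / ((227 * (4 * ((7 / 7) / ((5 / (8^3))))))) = -1583089891891 / 1759166464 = -899.91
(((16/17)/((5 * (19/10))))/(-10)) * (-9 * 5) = 144/323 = 0.45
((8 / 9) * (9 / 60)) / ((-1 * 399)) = -2 / 5985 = -0.00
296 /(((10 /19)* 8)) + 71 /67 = 47811 /670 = 71.36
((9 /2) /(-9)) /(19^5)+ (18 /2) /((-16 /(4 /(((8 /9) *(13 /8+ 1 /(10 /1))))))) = -1.47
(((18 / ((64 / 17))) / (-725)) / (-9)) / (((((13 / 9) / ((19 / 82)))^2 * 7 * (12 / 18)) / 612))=228167523 / 92272107200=0.00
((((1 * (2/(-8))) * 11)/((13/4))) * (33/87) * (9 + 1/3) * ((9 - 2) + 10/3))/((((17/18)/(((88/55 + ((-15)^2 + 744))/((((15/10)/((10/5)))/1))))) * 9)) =-4077607072/865215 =-4712.83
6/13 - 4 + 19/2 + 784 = 20539/26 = 789.96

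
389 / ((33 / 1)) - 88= -2515 / 33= -76.21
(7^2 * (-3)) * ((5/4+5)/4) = -3675/16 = -229.69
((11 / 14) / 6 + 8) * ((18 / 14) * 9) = 18441 / 196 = 94.09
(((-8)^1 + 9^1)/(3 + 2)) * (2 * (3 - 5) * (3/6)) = -2/5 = -0.40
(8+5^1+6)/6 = 19/6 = 3.17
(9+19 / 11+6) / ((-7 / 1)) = -184 / 77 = -2.39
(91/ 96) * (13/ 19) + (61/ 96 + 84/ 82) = 86315/ 37392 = 2.31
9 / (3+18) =3 / 7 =0.43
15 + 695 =710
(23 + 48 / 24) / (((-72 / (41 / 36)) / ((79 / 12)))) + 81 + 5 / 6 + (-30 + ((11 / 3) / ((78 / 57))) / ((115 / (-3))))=2285966887 / 46500480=49.16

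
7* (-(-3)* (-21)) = -441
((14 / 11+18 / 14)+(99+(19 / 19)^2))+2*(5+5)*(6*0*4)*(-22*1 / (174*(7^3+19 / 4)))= 7897 / 77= 102.56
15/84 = 5/28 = 0.18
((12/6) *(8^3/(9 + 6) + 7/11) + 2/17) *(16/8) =390776/2805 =139.31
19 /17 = 1.12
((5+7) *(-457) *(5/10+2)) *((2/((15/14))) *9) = -230328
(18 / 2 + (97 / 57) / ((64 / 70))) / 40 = 19811 / 72960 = 0.27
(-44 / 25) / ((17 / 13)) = -572 / 425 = -1.35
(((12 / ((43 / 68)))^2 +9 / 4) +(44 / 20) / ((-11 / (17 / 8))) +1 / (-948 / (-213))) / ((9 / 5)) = 705360311 / 3505704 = 201.20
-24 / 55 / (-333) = 8 / 6105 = 0.00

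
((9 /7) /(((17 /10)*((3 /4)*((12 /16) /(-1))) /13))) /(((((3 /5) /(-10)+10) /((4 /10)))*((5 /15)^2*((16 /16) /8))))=-2995200 /59143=-50.64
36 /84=3 /7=0.43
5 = 5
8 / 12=2 / 3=0.67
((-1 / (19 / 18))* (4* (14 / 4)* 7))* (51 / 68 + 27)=-48951 / 19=-2576.37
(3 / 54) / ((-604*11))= -1 / 119592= -0.00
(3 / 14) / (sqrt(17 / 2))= 3 * sqrt(34) / 238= 0.07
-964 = -964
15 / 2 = 7.50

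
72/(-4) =-18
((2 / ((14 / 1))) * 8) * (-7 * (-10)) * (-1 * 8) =-640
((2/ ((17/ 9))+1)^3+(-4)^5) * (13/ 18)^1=-21614827/ 29478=-733.25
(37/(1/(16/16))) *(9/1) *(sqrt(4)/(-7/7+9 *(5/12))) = 2664/11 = 242.18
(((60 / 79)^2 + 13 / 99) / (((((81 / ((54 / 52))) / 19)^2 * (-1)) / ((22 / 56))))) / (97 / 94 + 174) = -7423622411 / 78715277491032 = -0.00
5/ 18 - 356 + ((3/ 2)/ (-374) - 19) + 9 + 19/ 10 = -12246391/ 33660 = -363.83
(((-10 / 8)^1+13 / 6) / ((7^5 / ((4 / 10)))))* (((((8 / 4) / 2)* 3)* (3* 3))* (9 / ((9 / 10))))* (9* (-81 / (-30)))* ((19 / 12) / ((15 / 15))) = 0.23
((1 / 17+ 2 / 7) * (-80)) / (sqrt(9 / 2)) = -3280 * sqrt(2) / 357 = -12.99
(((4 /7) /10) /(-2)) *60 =-12 /7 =-1.71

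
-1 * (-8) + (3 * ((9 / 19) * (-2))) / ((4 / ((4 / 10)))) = 733 / 95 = 7.72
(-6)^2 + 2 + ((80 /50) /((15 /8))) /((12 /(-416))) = 8.42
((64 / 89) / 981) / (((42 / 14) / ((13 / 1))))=832 / 261927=0.00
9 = 9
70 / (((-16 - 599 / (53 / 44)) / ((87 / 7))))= -7685 / 4534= -1.69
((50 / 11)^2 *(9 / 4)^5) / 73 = 36905625 / 2261248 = 16.32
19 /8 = 2.38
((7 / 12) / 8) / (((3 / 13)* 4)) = 91 / 1152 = 0.08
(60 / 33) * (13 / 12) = 65 / 33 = 1.97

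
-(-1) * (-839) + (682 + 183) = 26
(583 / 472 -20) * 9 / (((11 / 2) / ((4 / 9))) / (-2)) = 17714 / 649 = 27.29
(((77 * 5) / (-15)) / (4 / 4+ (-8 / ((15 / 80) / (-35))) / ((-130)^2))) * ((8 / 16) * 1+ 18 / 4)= -325325 / 2759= -117.91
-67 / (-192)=0.35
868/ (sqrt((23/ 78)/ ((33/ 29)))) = 2604 * sqrt(190762)/ 667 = 1705.14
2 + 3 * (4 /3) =6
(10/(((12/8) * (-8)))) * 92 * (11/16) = -1265/24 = -52.71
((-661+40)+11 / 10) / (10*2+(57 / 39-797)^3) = 0.00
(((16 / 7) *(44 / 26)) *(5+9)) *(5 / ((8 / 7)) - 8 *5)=-25080 / 13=-1929.23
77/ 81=0.95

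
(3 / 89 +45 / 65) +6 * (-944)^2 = 6186266952 / 1157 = 5346816.73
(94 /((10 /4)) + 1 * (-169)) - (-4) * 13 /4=-118.40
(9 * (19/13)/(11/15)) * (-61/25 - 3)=-69768/715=-97.58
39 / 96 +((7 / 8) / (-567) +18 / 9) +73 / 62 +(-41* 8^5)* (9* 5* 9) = -43720538561449 / 80352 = -544112636.42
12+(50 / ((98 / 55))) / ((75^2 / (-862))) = 16978 / 2205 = 7.70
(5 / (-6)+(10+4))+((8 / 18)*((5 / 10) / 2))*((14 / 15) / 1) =3583 / 270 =13.27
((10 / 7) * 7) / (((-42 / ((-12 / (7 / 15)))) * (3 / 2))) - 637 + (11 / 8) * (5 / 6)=-1485929 / 2352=-631.77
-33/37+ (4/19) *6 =261/703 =0.37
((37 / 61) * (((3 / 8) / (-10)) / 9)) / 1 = -37 / 14640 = -0.00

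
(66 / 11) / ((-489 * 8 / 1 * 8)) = -1 / 5216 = -0.00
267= 267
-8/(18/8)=-32/9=-3.56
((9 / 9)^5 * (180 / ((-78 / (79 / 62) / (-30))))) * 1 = 35550 / 403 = 88.21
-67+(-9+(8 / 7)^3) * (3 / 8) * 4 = -53687 / 686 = -78.26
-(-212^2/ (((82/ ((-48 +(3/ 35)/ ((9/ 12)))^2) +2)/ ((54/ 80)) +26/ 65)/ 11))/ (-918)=-19726033960/ 125120493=-157.66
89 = 89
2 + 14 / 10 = 17 / 5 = 3.40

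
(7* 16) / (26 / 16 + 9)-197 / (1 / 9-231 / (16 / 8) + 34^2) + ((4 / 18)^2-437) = -55015427209 / 128962935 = -426.60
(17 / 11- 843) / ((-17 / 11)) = 9256 / 17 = 544.47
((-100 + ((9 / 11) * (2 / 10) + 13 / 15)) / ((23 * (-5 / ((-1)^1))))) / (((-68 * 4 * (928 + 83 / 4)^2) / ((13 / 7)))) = 1846 / 282783760875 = 0.00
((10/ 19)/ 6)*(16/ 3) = 0.47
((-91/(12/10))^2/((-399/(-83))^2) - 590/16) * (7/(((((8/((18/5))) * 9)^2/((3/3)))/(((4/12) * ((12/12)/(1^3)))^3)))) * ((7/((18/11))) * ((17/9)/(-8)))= -90871221133/654848686080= -0.14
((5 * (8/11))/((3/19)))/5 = 152/33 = 4.61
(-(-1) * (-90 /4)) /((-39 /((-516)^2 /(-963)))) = -221880 /1391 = -159.51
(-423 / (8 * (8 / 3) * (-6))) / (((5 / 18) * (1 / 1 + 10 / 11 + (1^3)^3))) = 41877 / 10240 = 4.09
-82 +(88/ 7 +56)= -94/ 7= -13.43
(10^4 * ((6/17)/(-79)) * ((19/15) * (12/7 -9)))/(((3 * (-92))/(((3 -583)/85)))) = 2204000/216223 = 10.19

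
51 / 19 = 2.68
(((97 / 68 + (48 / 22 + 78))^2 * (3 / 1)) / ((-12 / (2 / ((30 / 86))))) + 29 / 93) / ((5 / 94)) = -233445527948179 / 1300846800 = -179456.59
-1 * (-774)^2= -599076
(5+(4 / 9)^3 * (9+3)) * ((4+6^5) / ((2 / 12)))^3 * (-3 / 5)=-1108336016627200 / 3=-369445338875733.33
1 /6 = 0.17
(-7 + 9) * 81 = 162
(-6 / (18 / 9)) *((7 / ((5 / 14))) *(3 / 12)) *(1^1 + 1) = -147 / 5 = -29.40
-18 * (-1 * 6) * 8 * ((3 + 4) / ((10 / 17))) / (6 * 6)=1428 / 5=285.60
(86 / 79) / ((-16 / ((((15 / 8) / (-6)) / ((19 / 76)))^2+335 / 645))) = -4297 / 30336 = -0.14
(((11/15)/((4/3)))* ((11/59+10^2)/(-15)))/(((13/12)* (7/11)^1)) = -715231/134225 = -5.33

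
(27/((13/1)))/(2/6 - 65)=-81/2522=-0.03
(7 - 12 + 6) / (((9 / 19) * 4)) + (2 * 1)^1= 91 / 36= 2.53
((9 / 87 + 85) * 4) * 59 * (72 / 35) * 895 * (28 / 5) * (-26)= -780685341696 / 145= -5384036839.28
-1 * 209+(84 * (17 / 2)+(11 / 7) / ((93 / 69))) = 109838 / 217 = 506.17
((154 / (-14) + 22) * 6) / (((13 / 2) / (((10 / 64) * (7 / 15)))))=77 / 104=0.74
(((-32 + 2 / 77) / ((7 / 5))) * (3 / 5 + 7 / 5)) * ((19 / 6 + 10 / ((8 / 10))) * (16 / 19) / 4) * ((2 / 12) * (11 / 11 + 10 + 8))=-2314280 / 4851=-477.07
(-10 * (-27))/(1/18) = 4860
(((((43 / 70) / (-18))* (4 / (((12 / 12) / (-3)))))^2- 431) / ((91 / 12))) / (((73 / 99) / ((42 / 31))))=-3761941392 / 36038275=-104.39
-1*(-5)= 5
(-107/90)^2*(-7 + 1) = -11449/1350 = -8.48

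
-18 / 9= -2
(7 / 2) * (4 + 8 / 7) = 18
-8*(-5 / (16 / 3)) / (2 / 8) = 30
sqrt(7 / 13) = 0.73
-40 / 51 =-0.78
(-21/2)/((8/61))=-1281/16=-80.06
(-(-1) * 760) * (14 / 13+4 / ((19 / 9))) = 29360 / 13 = 2258.46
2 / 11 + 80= 882 / 11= 80.18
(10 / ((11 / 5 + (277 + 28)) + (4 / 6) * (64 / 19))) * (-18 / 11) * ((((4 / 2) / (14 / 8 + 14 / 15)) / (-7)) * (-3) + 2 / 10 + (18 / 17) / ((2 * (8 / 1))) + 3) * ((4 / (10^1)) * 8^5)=-360871877376 / 145206061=-2485.24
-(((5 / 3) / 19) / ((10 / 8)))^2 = -16 / 3249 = -0.00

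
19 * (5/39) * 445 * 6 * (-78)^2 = 39569400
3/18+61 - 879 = -4907/6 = -817.83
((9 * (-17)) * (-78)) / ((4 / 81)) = 483327 / 2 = 241663.50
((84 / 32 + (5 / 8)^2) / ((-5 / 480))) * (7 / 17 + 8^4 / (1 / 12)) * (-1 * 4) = 967614378 / 17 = 56918492.82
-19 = -19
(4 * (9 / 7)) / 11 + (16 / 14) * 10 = 916 / 77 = 11.90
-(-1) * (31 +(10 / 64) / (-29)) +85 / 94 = 31.90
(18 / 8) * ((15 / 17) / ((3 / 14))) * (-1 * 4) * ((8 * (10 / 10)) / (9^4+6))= -1680 / 37213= -0.05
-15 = -15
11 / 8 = 1.38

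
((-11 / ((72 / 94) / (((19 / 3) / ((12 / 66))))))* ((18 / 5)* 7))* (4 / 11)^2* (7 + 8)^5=-1265827500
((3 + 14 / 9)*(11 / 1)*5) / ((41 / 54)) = 330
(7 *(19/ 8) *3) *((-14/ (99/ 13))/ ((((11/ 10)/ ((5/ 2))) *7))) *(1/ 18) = -43225/ 26136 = -1.65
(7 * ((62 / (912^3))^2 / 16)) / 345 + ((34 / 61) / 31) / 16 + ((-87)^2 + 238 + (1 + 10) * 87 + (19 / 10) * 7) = 13179551856281481550284069493 / 1501549470671413413150720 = 8777.30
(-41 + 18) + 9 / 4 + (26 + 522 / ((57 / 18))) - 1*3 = 12699 / 76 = 167.09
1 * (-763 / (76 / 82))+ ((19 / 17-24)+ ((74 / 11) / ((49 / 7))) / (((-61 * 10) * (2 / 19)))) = -6418481837 / 7585655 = -846.13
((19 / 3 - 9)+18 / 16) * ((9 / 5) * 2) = -5.55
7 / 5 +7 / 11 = 112 / 55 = 2.04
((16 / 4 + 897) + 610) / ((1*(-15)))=-1511 / 15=-100.73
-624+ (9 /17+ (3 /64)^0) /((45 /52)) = -476008 /765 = -622.23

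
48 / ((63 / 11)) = 176 / 21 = 8.38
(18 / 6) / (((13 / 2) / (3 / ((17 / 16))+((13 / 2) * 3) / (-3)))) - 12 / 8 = -1413 / 442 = -3.20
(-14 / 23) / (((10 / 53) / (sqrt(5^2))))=-371 / 23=-16.13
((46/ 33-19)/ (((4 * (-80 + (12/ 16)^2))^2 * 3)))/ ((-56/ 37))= 6142/ 159928659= 0.00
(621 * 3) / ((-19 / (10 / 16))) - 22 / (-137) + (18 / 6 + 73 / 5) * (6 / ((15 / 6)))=-9830131 / 520600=-18.88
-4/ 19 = -0.21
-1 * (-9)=9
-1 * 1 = -1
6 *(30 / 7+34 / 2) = 894 / 7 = 127.71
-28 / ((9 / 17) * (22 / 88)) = -1904 / 9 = -211.56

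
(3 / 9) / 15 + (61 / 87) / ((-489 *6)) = 28057 / 1276290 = 0.02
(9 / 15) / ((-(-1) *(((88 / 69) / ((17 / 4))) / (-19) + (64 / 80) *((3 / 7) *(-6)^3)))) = -468027 / 57780224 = -0.01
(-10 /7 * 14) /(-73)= 20 /73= 0.27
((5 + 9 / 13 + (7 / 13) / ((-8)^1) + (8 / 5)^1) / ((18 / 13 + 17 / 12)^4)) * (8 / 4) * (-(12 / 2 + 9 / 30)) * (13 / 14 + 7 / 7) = -2599456337712 / 911728974025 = -2.85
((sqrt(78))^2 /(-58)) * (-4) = 156 /29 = 5.38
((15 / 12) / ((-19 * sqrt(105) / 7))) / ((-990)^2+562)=-sqrt(105) / 223590936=-0.00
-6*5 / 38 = -15 / 19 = -0.79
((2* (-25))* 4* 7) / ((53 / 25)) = -35000 / 53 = -660.38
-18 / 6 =-3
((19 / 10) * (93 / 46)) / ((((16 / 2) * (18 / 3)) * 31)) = 19 / 7360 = 0.00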